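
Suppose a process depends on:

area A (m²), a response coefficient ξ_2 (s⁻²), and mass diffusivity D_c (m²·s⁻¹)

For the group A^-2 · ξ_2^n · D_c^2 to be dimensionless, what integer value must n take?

-1

Balance the T exponent: (-2)·n from ξ_2, plus −2·(0) + 2·(-1) = -2 from the rest, must sum to zero.
-2n − 2 = 0, so n = -1.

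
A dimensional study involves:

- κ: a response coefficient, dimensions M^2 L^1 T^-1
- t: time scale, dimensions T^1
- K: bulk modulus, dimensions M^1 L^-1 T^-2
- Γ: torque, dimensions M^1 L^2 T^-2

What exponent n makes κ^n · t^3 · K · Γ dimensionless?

Balance the M exponent: (2)·n from κ, plus 3·(0) + (1) + (1) = 2 from the rest, must sum to zero.
2n + 2 = 0, so n = -1.

-1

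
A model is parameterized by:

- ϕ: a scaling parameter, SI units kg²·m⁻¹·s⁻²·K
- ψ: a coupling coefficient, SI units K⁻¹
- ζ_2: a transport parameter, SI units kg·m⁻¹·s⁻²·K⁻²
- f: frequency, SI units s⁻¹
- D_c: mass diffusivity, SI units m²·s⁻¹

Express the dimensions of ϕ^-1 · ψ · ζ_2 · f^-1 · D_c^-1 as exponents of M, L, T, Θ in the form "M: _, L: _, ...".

Collect each base-dimension exponent across the product:
  M: −(2) + (0) + (1) − (0) − (0) = -1
  L: −(-1) + (0) + (-1) − (0) − (2) = -2
  T: −(-2) + (0) + (-2) − (-1) − (-1) = 2
  Θ: −(1) + (-1) + (-2) − (0) − (0) = -4
So the dimensions are [M⁻¹ L⁻² T² Θ⁻⁴].

M: -1, L: -2, T: 2, Θ: -4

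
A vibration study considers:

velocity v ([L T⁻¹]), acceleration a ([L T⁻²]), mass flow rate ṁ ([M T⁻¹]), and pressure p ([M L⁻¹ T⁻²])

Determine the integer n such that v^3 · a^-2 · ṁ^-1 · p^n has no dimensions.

Balance the M exponent: (1)·n from p, plus 3·(0) − 2·(0) − (1) = -1 from the rest, must sum to zero.
n − 1 = 0, so n = 1.

1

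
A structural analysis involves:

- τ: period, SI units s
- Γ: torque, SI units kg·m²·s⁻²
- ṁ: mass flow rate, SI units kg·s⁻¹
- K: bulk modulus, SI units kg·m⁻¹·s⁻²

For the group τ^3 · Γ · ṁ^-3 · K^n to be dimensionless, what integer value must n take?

2

Balance the M exponent: (1)·n from K, plus 3·(0) + (1) − 3·(1) = -2 from the rest, must sum to zero.
n − 2 = 0, so n = 2.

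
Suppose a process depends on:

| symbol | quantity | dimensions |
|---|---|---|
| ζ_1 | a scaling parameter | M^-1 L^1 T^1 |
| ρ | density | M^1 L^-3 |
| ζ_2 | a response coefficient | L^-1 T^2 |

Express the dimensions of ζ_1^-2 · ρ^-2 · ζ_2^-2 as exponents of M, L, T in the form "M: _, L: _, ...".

M: 0, L: 6, T: -6

Collect each base-dimension exponent across the product:
  M: −2·(-1) − 2·(1) − 2·(0) = 0
  L: −2·(1) − 2·(-3) − 2·(-1) = 6
  T: −2·(1) − 2·(0) − 2·(2) = -6
So the dimensions are [L⁶ T⁻⁶].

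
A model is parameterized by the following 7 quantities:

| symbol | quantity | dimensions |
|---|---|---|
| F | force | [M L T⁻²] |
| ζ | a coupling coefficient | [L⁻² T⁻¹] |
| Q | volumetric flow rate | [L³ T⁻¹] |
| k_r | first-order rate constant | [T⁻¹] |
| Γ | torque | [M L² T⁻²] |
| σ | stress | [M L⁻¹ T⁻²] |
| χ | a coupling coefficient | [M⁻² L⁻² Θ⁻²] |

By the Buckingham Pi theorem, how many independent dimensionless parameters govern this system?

There are 7 variables and 4 base dimensions (M, L, T, Θ).
The dimension matrix has rank 4.
Independent dimensionless groups: 7 − 4 = 3.

3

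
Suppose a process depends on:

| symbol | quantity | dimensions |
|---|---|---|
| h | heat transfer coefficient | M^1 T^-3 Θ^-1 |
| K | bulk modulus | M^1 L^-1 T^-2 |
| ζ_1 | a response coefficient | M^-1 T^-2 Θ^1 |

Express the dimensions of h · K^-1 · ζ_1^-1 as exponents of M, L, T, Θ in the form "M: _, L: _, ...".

M: 1, L: 1, T: 1, Θ: -2

Collect each base-dimension exponent across the product:
  M: (1) − (1) − (-1) = 1
  L: (0) − (-1) − (0) = 1
  T: (-3) − (-2) − (-2) = 1
  Θ: (-1) − (0) − (1) = -2
So the dimensions are [M L T Θ⁻²].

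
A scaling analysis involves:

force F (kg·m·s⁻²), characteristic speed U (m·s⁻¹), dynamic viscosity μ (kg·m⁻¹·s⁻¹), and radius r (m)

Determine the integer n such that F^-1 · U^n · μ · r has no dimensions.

1

Balance the L exponent: (1)·n from U, plus −(1) + (-1) + (1) = -1 from the rest, must sum to zero.
n − 1 = 0, so n = 1.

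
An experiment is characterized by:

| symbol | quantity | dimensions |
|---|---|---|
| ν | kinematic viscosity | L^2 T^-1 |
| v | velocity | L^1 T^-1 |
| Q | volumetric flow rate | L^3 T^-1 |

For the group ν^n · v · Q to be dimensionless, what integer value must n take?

Balance the L exponent: (2)·n from ν, plus (1) + (3) = 4 from the rest, must sum to zero.
2n + 4 = 0, so n = -2.

-2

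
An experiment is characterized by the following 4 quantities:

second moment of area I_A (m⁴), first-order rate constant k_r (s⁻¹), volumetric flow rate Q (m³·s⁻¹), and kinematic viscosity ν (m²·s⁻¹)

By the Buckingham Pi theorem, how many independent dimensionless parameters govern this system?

There are 4 variables and 2 base dimensions (L, T).
The dimension matrix has rank 2.
Independent dimensionless groups: 4 − 2 = 2.

2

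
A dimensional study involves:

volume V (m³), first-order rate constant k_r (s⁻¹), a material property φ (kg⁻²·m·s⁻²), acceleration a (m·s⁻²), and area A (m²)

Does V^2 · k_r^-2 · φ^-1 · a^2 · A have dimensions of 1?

no

Sum the exponent of each base dimension across the product:
  M: 2·[V]_M − 2·[k_r]_M − [φ]_M + 2·[a]_M + [A]_M = 2·(0) − 2·(0) − (-2) + 2·(0) + (0) = 2
  L: 2·[V]_L − 2·[k_r]_L − [φ]_L + 2·[a]_L + [A]_L = 2·(3) − 2·(0) − (1) + 2·(1) + (2) = 9
  T: 2·[V]_T − 2·[k_r]_T − [φ]_T + 2·[a]_T + [A]_T = 2·(0) − 2·(-1) − (-2) + 2·(-2) + (0) = 0
Net dimensions [M² L⁹] ≠ [1] — not dimensionless.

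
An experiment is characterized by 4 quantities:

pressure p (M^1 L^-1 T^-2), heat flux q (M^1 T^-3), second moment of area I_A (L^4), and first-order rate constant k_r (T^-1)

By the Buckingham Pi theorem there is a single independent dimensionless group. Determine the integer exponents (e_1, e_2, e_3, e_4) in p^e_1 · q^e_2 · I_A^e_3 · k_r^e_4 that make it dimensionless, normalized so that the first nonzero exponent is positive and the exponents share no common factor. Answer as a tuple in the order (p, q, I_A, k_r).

M: e_1·(1) + e_2·(1) + e_3·(0) + e_4·(0) = 0
L: e_1·(-1) + e_2·(0) + e_3·(4) + e_4·(0) = 0
T: e_1·(-2) + e_2·(-3) + e_3·(0) + e_4·(-1) = 0
Solving this homogeneous linear system for the smallest-integer solution (first nonzero entry positive) gives (4, -4, 1, 4).

(4, -4, 1, 4)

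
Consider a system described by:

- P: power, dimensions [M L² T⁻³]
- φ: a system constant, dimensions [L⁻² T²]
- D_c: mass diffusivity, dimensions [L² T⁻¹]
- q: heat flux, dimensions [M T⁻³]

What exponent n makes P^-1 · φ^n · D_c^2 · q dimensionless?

1

Balance the L exponent: (-2)·n from φ, plus −(2) + 2·(2) + (0) = 2 from the rest, must sum to zero.
-2n + 2 = 0, so n = 1.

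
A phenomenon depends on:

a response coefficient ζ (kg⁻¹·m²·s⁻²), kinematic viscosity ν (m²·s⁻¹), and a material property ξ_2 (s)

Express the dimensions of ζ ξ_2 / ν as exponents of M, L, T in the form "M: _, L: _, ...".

M: -1, L: 0, T: 0

Collect each base-dimension exponent across the product:
  M: (-1) − (0) + (0) = -1
  L: (2) − (2) + (0) = 0
  T: (-2) − (-1) + (1) = 0
So the dimensions are [M⁻¹].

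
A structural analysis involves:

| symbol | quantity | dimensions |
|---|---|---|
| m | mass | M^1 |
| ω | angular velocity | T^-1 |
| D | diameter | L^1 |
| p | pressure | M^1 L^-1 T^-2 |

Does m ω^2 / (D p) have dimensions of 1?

Sum the exponent of each base dimension across the product:
  M: [m]_M + 2·[ω]_M − [D]_M − [p]_M = (1) + 2·(0) − (0) − (1) = 0
  L: [m]_L + 2·[ω]_L − [D]_L − [p]_L = (0) + 2·(0) − (1) − (-1) = 0
  T: [m]_T + 2·[ω]_T − [D]_T − [p]_T = (0) + 2·(-1) − (0) − (-2) = 0
All base exponents vanish — dimensionless.

yes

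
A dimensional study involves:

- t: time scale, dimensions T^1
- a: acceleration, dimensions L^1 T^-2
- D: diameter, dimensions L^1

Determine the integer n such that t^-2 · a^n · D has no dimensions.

-1

Balance the L exponent: (1)·n from a, plus −2·(0) + (1) = 1 from the rest, must sum to zero.
n + 1 = 0, so n = -1.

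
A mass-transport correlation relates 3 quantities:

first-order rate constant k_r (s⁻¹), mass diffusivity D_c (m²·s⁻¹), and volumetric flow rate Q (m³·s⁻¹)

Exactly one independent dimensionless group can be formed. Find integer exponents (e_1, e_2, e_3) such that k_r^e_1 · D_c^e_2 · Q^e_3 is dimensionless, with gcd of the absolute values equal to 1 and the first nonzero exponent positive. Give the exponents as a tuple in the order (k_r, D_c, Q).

(1, -3, 2)

L: e_1·(0) + e_2·(2) + e_3·(3) = 0
T: e_1·(-1) + e_2·(-1) + e_3·(-1) = 0
Solving this homogeneous linear system for the smallest-integer solution (first nonzero entry positive) gives (1, -3, 2).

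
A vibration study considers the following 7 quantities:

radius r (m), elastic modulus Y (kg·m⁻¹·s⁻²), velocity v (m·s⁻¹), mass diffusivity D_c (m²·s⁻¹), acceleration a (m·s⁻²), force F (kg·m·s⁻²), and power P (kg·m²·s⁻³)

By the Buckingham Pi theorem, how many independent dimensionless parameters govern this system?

There are 7 variables and 3 base dimensions (M, L, T).
The dimension matrix has rank 3.
Independent dimensionless groups: 7 − 3 = 4.

4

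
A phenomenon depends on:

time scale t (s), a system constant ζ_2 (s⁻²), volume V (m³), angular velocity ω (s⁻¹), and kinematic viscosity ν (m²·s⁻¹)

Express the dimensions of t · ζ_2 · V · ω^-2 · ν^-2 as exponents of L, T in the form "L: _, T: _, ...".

L: -1, T: 3

Collect each base-dimension exponent across the product:
  L: (0) + (0) + (3) − 2·(0) − 2·(2) = -1
  T: (1) + (-2) + (0) − 2·(-1) − 2·(-1) = 3
So the dimensions are [L⁻¹ T³].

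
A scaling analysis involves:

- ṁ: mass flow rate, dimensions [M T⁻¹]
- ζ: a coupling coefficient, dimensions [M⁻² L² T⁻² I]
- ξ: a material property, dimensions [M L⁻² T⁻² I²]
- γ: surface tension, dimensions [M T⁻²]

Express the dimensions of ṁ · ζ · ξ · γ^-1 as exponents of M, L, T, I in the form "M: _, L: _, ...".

Collect each base-dimension exponent across the product:
  M: (1) + (-2) + (1) − (1) = -1
  L: (0) + (2) + (-2) − (0) = 0
  T: (-1) + (-2) + (-2) − (-2) = -3
  I: (0) + (1) + (2) − (0) = 3
So the dimensions are [M⁻¹ T⁻³ I³].

M: -1, L: 0, T: -3, I: 3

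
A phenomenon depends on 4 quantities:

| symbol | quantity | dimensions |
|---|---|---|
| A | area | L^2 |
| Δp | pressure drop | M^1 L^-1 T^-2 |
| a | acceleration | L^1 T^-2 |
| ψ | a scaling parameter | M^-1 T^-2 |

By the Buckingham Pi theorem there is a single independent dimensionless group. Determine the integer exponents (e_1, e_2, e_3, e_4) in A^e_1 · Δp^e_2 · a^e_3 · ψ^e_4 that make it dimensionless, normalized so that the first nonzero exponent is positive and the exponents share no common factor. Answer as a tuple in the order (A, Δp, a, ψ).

(3, 2, -4, 2)

M: e_1·(0) + e_2·(1) + e_3·(0) + e_4·(-1) = 0
L: e_1·(2) + e_2·(-1) + e_3·(1) + e_4·(0) = 0
T: e_1·(0) + e_2·(-2) + e_3·(-2) + e_4·(-2) = 0
Solving this homogeneous linear system for the smallest-integer solution (first nonzero entry positive) gives (3, 2, -4, 2).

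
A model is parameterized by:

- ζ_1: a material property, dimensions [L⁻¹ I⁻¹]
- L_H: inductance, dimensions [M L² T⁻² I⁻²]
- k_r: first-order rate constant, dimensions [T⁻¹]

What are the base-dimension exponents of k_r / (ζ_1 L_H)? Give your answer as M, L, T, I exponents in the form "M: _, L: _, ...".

M: -1, L: -1, T: 1, I: 3

Collect each base-dimension exponent across the product:
  M: −(0) − (1) + (0) = -1
  L: −(-1) − (2) + (0) = -1
  T: −(0) − (-2) + (-1) = 1
  I: −(-1) − (-2) + (0) = 3
So the dimensions are [M⁻¹ L⁻¹ T I³].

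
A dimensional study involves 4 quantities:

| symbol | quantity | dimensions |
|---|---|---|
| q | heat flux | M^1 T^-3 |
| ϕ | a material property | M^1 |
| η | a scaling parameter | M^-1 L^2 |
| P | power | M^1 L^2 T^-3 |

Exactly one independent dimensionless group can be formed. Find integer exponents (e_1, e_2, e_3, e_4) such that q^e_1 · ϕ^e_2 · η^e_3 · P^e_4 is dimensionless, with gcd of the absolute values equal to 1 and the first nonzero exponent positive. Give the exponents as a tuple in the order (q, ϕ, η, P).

(1, 1, 1, -1)

M: e_1·(1) + e_2·(1) + e_3·(-1) + e_4·(1) = 0
L: e_1·(0) + e_2·(0) + e_3·(2) + e_4·(2) = 0
T: e_1·(-3) + e_2·(0) + e_3·(0) + e_4·(-3) = 0
Solving this homogeneous linear system for the smallest-integer solution (first nonzero entry positive) gives (1, 1, 1, -1).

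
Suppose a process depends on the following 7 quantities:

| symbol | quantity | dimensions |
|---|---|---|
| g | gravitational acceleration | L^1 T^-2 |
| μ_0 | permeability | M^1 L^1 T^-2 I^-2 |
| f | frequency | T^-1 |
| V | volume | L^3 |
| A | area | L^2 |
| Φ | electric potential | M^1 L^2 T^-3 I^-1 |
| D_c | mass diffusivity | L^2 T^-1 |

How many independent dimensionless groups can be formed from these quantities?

3

There are 7 variables and 4 base dimensions (M, L, T, I).
The dimension matrix has rank 4.
Independent dimensionless groups: 7 − 4 = 3.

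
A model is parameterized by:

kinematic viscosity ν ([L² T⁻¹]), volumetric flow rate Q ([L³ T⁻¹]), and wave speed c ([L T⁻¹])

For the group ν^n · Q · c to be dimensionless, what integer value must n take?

Balance the L exponent: (2)·n from ν, plus (3) + (1) = 4 from the rest, must sum to zero.
2n + 4 = 0, so n = -2.

-2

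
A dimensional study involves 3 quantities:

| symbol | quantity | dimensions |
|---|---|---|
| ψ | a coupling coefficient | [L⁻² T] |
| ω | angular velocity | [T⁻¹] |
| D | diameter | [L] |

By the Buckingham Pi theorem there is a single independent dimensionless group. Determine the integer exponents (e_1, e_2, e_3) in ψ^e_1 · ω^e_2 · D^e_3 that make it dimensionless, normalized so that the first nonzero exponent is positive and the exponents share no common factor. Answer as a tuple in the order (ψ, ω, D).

L: e_1·(-2) + e_2·(0) + e_3·(1) = 0
T: e_1·(1) + e_2·(-1) + e_3·(0) = 0
Solving this homogeneous linear system for the smallest-integer solution (first nonzero entry positive) gives (1, 1, 2).

(1, 1, 2)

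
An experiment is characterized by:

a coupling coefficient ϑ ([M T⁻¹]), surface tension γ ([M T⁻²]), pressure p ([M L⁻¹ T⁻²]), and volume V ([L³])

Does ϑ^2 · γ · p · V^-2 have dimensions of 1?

Sum the exponent of each base dimension across the product:
  M: 2·[ϑ]_M + [γ]_M + [p]_M − 2·[V]_M = 2·(1) + (1) + (1) − 2·(0) = 4
  L: 2·[ϑ]_L + [γ]_L + [p]_L − 2·[V]_L = 2·(0) + (0) + (-1) − 2·(3) = -7
  T: 2·[ϑ]_T + [γ]_T + [p]_T − 2·[V]_T = 2·(-1) + (-2) + (-2) − 2·(0) = -6
Net dimensions [M⁴ L⁻⁷ T⁻⁶] ≠ [1] — not dimensionless.

no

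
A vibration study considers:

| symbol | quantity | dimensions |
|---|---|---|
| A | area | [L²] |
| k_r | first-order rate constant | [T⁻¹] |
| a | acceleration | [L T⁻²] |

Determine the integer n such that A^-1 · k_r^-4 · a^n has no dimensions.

2

Balance the L exponent: (1)·n from a, plus −(2) − 4·(0) = -2 from the rest, must sum to zero.
n − 2 = 0, so n = 2.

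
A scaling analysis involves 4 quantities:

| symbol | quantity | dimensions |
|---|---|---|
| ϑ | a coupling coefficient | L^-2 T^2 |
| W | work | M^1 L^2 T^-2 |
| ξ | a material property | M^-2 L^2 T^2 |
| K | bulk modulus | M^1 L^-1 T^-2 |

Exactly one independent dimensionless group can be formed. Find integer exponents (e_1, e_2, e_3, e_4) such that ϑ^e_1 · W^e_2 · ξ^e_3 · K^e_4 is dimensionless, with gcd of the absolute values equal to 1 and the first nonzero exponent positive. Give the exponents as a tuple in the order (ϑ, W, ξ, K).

(3, 2, 3, 4)

M: e_1·(0) + e_2·(1) + e_3·(-2) + e_4·(1) = 0
L: e_1·(-2) + e_2·(2) + e_3·(2) + e_4·(-1) = 0
T: e_1·(2) + e_2·(-2) + e_3·(2) + e_4·(-2) = 0
Solving this homogeneous linear system for the smallest-integer solution (first nonzero entry positive) gives (3, 2, 3, 4).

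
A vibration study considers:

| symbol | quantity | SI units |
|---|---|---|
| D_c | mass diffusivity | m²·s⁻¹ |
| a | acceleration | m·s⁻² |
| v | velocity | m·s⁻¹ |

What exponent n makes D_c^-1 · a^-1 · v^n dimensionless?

Balance the L exponent: (1)·n from v, plus −(2) − (1) = -3 from the rest, must sum to zero.
n − 3 = 0, so n = 3.

3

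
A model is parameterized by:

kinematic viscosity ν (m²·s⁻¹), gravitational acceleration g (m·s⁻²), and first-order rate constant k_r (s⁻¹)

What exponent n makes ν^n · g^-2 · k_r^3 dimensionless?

1

Balance the L exponent: (2)·n from ν, plus −2·(1) + 3·(0) = -2 from the rest, must sum to zero.
2n − 2 = 0, so n = 1.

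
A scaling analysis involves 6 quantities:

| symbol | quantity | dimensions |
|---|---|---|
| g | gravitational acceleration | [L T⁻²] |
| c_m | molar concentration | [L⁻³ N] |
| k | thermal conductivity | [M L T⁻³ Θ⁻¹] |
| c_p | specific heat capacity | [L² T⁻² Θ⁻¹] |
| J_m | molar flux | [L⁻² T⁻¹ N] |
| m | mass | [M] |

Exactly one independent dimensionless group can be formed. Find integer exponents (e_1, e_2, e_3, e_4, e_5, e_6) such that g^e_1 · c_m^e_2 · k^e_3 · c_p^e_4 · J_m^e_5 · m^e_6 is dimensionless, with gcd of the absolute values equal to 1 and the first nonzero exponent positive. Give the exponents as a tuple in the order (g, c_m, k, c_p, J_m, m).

M: e_1·(0) + e_2·(0) + e_3·(1) + e_4·(0) + e_5·(0) + e_6·(1) = 0
L: e_1·(1) + e_2·(-3) + e_3·(1) + e_4·(2) + e_5·(-2) + e_6·(0) = 0
T: e_1·(-2) + e_2·(0) + e_3·(-3) + e_4·(-2) + e_5·(-1) + e_6·(0) = 0
Θ: e_1·(0) + e_2·(0) + e_3·(-1) + e_4·(-1) + e_5·(0) + e_6·(0) = 0
N: e_1·(0) + e_2·(1) + e_3·(0) + e_4·(0) + e_5·(1) + e_6·(0) = 0
Solving this homogeneous linear system for the smallest-integer solution (first nonzero entry positive) gives (2, 3, -1, 1, -3, 1).

(2, 3, -1, 1, -3, 1)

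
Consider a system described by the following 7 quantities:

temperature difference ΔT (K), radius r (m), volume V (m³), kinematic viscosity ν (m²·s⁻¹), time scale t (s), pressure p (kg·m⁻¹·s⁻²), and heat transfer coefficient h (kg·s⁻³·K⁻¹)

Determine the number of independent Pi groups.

3

There are 7 variables and 4 base dimensions (M, L, T, Θ).
The dimension matrix has rank 4.
Independent dimensionless groups: 7 − 4 = 3.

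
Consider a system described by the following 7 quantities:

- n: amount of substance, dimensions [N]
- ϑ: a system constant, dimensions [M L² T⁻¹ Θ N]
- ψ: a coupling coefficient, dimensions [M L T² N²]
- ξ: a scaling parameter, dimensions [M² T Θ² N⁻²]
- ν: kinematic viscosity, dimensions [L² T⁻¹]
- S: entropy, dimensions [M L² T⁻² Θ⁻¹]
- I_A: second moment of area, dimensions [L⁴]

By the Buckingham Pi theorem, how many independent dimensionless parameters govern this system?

2

There are 7 variables and 5 base dimensions (M, L, T, Θ, N).
The dimension matrix has rank 5.
Independent dimensionless groups: 7 − 5 = 2.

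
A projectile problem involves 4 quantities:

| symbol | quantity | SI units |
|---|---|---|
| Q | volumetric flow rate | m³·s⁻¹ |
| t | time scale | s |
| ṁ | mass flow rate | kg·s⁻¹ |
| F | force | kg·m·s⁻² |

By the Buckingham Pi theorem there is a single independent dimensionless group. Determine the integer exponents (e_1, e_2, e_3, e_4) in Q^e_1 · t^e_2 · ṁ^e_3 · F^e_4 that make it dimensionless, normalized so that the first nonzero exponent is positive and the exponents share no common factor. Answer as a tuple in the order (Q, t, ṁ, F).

(1, -2, 3, -3)

M: e_1·(0) + e_2·(0) + e_3·(1) + e_4·(1) = 0
L: e_1·(3) + e_2·(0) + e_3·(0) + e_4·(1) = 0
T: e_1·(-1) + e_2·(1) + e_3·(-1) + e_4·(-2) = 0
Solving this homogeneous linear system for the smallest-integer solution (first nonzero entry positive) gives (1, -2, 3, -3).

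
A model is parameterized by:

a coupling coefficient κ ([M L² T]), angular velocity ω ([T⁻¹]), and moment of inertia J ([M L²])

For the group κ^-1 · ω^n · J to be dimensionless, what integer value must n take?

-1

Balance the T exponent: (-1)·n from ω, plus −(1) + (0) = -1 from the rest, must sum to zero.
−n − 1 = 0, so n = -1.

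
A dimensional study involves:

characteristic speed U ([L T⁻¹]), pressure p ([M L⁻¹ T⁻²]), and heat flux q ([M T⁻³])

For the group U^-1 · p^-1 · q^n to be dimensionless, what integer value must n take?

1

Balance the M exponent: (1)·n from q, plus −(0) − (1) = -1 from the rest, must sum to zero.
n − 1 = 0, so n = 1.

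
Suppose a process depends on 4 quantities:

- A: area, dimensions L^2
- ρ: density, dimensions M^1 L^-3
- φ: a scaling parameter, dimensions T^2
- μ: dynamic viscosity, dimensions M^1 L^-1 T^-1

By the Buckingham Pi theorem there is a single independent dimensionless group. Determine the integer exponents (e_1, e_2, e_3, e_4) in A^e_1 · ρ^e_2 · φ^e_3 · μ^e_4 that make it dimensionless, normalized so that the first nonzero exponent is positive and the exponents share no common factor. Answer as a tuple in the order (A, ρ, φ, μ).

(2, 2, -1, -2)

M: e_1·(0) + e_2·(1) + e_3·(0) + e_4·(1) = 0
L: e_1·(2) + e_2·(-3) + e_3·(0) + e_4·(-1) = 0
T: e_1·(0) + e_2·(0) + e_3·(2) + e_4·(-1) = 0
Solving this homogeneous linear system for the smallest-integer solution (first nonzero entry positive) gives (2, 2, -1, -2).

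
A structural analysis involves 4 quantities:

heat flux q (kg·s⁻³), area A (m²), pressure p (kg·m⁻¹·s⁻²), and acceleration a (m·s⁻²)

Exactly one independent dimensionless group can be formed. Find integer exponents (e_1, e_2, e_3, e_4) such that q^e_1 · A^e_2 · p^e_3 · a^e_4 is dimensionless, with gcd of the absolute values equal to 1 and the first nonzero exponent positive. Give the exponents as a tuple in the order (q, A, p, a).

M: e_1·(1) + e_2·(0) + e_3·(1) + e_4·(0) = 0
L: e_1·(0) + e_2·(2) + e_3·(-1) + e_4·(1) = 0
T: e_1·(-3) + e_2·(0) + e_3·(-2) + e_4·(-2) = 0
Solving this homogeneous linear system for the smallest-integer solution (first nonzero entry positive) gives (4, -1, -4, -2).

(4, -1, -4, -2)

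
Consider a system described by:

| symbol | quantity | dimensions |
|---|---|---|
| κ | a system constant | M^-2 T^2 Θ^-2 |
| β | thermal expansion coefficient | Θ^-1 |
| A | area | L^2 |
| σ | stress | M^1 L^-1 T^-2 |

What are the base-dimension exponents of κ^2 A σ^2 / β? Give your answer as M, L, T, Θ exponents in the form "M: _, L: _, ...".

M: -2, L: 0, T: 0, Θ: -3

Collect each base-dimension exponent across the product:
  M: 2·(-2) − (0) + (0) + 2·(1) = -2
  L: 2·(0) − (0) + (2) + 2·(-1) = 0
  T: 2·(2) − (0) + (0) + 2·(-2) = 0
  Θ: 2·(-2) − (-1) + (0) + 2·(0) = -3
So the dimensions are [M⁻² Θ⁻³].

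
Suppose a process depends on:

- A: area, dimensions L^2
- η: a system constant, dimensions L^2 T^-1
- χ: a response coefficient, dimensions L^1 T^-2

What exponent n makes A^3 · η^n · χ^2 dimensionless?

-4

Balance the L exponent: (2)·n from η, plus 3·(2) + 2·(1) = 8 from the rest, must sum to zero.
2n + 8 = 0, so n = -4.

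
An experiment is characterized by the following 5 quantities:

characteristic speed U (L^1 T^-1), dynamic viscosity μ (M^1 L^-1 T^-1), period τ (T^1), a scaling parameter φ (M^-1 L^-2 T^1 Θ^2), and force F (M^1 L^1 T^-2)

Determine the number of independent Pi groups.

1

There are 5 variables and 4 base dimensions (M, L, T, Θ).
The dimension matrix has rank 4.
Independent dimensionless groups: 5 − 4 = 1.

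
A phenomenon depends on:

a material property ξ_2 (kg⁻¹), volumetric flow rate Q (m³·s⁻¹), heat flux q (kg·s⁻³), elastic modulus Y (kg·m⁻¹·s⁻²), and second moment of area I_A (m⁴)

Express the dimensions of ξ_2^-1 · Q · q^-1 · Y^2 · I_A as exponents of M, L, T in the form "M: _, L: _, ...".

M: 2, L: 5, T: -2

Collect each base-dimension exponent across the product:
  M: −(-1) + (0) − (1) + 2·(1) + (0) = 2
  L: −(0) + (3) − (0) + 2·(-1) + (4) = 5
  T: −(0) + (-1) − (-3) + 2·(-2) + (0) = -2
So the dimensions are [M² L⁵ T⁻²].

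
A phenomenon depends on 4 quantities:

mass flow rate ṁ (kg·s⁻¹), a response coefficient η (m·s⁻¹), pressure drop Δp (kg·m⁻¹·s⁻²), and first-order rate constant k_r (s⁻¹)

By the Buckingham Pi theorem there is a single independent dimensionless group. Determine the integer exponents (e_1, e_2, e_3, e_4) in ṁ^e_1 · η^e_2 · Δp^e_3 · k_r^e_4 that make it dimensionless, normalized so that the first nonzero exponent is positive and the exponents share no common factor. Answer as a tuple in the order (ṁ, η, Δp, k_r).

(1, -1, -1, 2)

M: e_1·(1) + e_2·(0) + e_3·(1) + e_4·(0) = 0
L: e_1·(0) + e_2·(1) + e_3·(-1) + e_4·(0) = 0
T: e_1·(-1) + e_2·(-1) + e_3·(-2) + e_4·(-1) = 0
Solving this homogeneous linear system for the smallest-integer solution (first nonzero entry positive) gives (1, -1, -1, 2).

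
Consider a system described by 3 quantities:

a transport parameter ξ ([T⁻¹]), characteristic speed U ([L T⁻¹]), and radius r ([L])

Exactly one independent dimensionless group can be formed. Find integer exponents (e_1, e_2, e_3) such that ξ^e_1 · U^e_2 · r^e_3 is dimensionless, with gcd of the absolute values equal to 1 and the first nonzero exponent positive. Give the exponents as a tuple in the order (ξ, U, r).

L: e_1·(0) + e_2·(1) + e_3·(1) = 0
T: e_1·(-1) + e_2·(-1) + e_3·(0) = 0
Solving this homogeneous linear system for the smallest-integer solution (first nonzero entry positive) gives (1, -1, 1).

(1, -1, 1)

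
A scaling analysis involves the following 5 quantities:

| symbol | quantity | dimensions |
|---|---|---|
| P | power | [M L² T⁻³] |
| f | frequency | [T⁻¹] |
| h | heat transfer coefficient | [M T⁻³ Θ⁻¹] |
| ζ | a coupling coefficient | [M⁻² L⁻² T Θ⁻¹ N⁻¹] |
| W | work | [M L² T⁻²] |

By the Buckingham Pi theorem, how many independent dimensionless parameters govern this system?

There are 5 variables and 5 base dimensions (M, L, T, Θ, N).
The dimension matrix has rank 4 (less than 5: the dimension vectors are linearly dependent).
Independent dimensionless groups: 5 − 4 = 1.

1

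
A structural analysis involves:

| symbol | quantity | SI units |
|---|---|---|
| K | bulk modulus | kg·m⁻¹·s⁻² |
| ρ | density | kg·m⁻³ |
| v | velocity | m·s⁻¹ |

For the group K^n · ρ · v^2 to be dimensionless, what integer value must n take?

-1

Balance the M exponent: (1)·n from K, plus (1) + 2·(0) = 1 from the rest, must sum to zero.
n + 1 = 0, so n = -1.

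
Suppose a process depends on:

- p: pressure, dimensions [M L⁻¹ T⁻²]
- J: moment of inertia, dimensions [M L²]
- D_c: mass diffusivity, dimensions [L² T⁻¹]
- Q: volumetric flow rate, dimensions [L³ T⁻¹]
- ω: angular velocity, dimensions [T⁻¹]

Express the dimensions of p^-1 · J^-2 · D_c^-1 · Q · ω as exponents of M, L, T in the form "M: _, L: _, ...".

M: -3, L: -2, T: 1

Collect each base-dimension exponent across the product:
  M: −(1) − 2·(1) − (0) + (0) + (0) = -3
  L: −(-1) − 2·(2) − (2) + (3) + (0) = -2
  T: −(-2) − 2·(0) − (-1) + (-1) + (-1) = 1
So the dimensions are [M⁻³ L⁻² T].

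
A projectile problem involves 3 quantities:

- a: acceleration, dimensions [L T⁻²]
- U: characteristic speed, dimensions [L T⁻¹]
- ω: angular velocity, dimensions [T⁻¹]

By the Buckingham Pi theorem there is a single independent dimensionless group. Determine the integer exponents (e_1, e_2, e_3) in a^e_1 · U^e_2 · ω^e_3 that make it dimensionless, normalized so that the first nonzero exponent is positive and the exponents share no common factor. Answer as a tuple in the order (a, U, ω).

(1, -1, -1)

L: e_1·(1) + e_2·(1) + e_3·(0) = 0
T: e_1·(-2) + e_2·(-1) + e_3·(-1) = 0
Solving this homogeneous linear system for the smallest-integer solution (first nonzero entry positive) gives (1, -1, -1).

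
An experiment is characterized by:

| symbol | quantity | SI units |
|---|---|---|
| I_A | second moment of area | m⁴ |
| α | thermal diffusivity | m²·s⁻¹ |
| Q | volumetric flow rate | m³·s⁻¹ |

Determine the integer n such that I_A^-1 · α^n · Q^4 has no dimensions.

-4

Balance the L exponent: (2)·n from α, plus −(4) + 4·(3) = 8 from the rest, must sum to zero.
2n + 8 = 0, so n = -4.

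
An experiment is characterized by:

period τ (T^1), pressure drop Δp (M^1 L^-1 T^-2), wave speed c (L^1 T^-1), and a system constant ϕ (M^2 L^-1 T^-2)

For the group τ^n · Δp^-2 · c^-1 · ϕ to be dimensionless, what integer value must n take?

Balance the T exponent: (1)·n from τ, plus −2·(-2) − (-1) + (-2) = 3 from the rest, must sum to zero.
n + 3 = 0, so n = -3.

-3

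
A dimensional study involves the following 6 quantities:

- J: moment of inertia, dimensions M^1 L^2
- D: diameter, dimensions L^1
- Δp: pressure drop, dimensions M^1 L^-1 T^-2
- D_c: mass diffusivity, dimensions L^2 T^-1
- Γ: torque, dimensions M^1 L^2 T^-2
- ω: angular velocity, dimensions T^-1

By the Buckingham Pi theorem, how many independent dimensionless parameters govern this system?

There are 6 variables and 3 base dimensions (M, L, T).
The dimension matrix has rank 3.
Independent dimensionless groups: 6 − 3 = 3.

3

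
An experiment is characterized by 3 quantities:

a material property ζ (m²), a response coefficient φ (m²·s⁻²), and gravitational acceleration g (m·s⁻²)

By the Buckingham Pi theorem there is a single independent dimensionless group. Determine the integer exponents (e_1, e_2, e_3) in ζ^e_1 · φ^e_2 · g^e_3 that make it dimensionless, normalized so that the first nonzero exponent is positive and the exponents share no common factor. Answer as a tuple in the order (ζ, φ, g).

L: e_1·(2) + e_2·(2) + e_3·(1) = 0
T: e_1·(0) + e_2·(-2) + e_3·(-2) = 0
Solving this homogeneous linear system for the smallest-integer solution (first nonzero entry positive) gives (1, -2, 2).

(1, -2, 2)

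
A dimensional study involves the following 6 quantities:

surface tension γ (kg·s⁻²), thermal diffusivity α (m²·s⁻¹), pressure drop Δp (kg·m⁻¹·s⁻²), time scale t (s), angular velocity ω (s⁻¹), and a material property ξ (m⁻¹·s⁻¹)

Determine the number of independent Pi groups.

There are 6 variables and 3 base dimensions (M, L, T).
The dimension matrix has rank 3.
Independent dimensionless groups: 6 − 3 = 3.

3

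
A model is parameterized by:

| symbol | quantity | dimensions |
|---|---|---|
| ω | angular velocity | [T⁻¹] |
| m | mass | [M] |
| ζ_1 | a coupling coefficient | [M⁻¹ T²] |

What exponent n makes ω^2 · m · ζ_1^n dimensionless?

1

Balance the M exponent: (-1)·n from ζ_1, plus 2·(0) + (1) = 1 from the rest, must sum to zero.
−n + 1 = 0, so n = 1.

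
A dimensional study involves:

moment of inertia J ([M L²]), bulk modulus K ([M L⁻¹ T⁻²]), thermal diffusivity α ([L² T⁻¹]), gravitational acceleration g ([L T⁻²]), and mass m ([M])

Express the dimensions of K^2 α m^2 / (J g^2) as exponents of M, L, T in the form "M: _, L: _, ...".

M: 3, L: -4, T: -1

Collect each base-dimension exponent across the product:
  M: −(1) + 2·(1) + (0) − 2·(0) + 2·(1) = 3
  L: −(2) + 2·(-1) + (2) − 2·(1) + 2·(0) = -4
  T: −(0) + 2·(-2) + (-1) − 2·(-2) + 2·(0) = -1
So the dimensions are [M³ L⁻⁴ T⁻¹].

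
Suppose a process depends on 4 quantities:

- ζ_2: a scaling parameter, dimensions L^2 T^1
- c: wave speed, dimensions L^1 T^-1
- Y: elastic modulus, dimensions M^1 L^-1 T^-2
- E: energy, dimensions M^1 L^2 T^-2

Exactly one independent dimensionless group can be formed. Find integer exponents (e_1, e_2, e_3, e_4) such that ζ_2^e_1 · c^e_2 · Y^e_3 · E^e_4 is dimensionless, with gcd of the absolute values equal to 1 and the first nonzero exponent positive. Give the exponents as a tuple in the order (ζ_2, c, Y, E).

M: e_1·(0) + e_2·(0) + e_3·(1) + e_4·(1) = 0
L: e_1·(2) + e_2·(1) + e_3·(-1) + e_4·(2) = 0
T: e_1·(1) + e_2·(-1) + e_3·(-2) + e_4·(-2) = 0
Solving this homogeneous linear system for the smallest-integer solution (first nonzero entry positive) gives (1, 1, 1, -1).

(1, 1, 1, -1)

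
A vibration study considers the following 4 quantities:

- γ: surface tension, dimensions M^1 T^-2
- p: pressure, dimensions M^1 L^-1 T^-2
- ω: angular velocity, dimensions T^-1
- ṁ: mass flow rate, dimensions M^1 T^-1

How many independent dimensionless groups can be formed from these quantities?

There are 4 variables and 3 base dimensions (M, L, T).
The dimension matrix has rank 3.
Independent dimensionless groups: 4 − 3 = 1.

1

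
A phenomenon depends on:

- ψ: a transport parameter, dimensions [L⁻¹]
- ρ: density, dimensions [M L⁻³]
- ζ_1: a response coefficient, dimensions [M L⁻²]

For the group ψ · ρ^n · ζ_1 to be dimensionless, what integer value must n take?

-1

Balance the M exponent: (1)·n from ρ, plus (0) + (1) = 1 from the rest, must sum to zero.
n + 1 = 0, so n = -1.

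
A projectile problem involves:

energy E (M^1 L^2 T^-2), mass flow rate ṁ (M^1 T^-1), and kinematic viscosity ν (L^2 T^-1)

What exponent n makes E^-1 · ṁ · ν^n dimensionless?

1

Balance the L exponent: (2)·n from ν, plus −(2) + (0) = -2 from the rest, must sum to zero.
2n − 2 = 0, so n = 1.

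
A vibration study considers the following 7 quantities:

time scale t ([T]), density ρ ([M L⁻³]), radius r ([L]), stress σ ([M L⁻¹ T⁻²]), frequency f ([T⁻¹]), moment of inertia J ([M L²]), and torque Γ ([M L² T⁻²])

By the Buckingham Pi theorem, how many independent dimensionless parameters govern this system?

There are 7 variables and 3 base dimensions (M, L, T).
The dimension matrix has rank 3.
Independent dimensionless groups: 7 − 3 = 4.

4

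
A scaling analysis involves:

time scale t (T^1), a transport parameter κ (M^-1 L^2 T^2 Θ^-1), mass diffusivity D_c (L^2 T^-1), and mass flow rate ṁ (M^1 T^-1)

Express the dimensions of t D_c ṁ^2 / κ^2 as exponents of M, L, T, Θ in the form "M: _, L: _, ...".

M: 4, L: -2, T: -6, Θ: 2

Collect each base-dimension exponent across the product:
  M: (0) − 2·(-1) + (0) + 2·(1) = 4
  L: (0) − 2·(2) + (2) + 2·(0) = -2
  T: (1) − 2·(2) + (-1) + 2·(-1) = -6
  Θ: (0) − 2·(-1) + (0) + 2·(0) = 2
So the dimensions are [M⁴ L⁻² T⁻⁶ Θ²].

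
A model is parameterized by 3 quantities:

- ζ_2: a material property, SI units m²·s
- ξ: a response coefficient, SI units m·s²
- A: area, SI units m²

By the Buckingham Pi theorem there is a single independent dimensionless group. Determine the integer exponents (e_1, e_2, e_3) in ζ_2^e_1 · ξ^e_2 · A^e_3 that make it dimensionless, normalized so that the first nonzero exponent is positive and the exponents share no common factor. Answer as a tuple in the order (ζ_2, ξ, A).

(4, -2, -3)

L: e_1·(2) + e_2·(1) + e_3·(2) = 0
T: e_1·(1) + e_2·(2) + e_3·(0) = 0
Solving this homogeneous linear system for the smallest-integer solution (first nonzero entry positive) gives (4, -2, -3).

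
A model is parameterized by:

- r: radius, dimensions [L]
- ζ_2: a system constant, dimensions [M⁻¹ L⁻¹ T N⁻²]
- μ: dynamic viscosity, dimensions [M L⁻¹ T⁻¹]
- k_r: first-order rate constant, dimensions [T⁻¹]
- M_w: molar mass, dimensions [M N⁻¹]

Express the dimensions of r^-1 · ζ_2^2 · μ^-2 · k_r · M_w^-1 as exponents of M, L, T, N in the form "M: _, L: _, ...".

M: -5, L: -1, T: 3, N: -3

Collect each base-dimension exponent across the product:
  M: −(0) + 2·(-1) − 2·(1) + (0) − (1) = -5
  L: −(1) + 2·(-1) − 2·(-1) + (0) − (0) = -1
  T: −(0) + 2·(1) − 2·(-1) + (-1) − (0) = 3
  N: −(0) + 2·(-2) − 2·(0) + (0) − (-1) = -3
So the dimensions are [M⁻⁵ L⁻¹ T³ N⁻³].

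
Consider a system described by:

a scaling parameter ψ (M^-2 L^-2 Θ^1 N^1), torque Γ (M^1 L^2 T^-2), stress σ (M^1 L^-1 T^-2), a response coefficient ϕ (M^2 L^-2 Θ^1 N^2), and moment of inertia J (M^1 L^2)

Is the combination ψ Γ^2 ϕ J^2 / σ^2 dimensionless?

no

Sum the exponent of each base dimension across the product:
  M: [ψ]_M + 2·[Γ]_M − 2·[σ]_M + [ϕ]_M + 2·[J]_M = (-2) + 2·(1) − 2·(1) + (2) + 2·(1) = 2
  L: [ψ]_L + 2·[Γ]_L − 2·[σ]_L + [ϕ]_L + 2·[J]_L = (-2) + 2·(2) − 2·(-1) + (-2) + 2·(2) = 6
  T: [ψ]_T + 2·[Γ]_T − 2·[σ]_T + [ϕ]_T + 2·[J]_T = (0) + 2·(-2) − 2·(-2) + (0) + 2·(0) = 0
  Θ: [ψ]_Θ + 2·[Γ]_Θ − 2·[σ]_Θ + [ϕ]_Θ + 2·[J]_Θ = (1) + 2·(0) − 2·(0) + (1) + 2·(0) = 2
  N: [ψ]_N + 2·[Γ]_N − 2·[σ]_N + [ϕ]_N + 2·[J]_N = (1) + 2·(0) − 2·(0) + (2) + 2·(0) = 3
Net dimensions [M² L⁶ Θ² N³] ≠ [1] — not dimensionless.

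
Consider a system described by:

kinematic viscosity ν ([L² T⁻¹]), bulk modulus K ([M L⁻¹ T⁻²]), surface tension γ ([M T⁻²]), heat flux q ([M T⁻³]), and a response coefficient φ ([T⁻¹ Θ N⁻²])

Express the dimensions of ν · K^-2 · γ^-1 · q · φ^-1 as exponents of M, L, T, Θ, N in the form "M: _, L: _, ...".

Collect each base-dimension exponent across the product:
  M: (0) − 2·(1) − (1) + (1) − (0) = -2
  L: (2) − 2·(-1) − (0) + (0) − (0) = 4
  T: (-1) − 2·(-2) − (-2) + (-3) − (-1) = 3
  Θ: (0) − 2·(0) − (0) + (0) − (1) = -1
  N: (0) − 2·(0) − (0) + (0) − (-2) = 2
So the dimensions are [M⁻² L⁴ T³ Θ⁻¹ N²].

M: -2, L: 4, T: 3, Θ: -1, N: 2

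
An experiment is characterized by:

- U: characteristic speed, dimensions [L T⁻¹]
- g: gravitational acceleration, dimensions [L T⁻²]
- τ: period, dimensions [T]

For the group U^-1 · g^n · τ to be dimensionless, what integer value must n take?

Balance the L exponent: (1)·n from g, plus −(1) + (0) = -1 from the rest, must sum to zero.
n − 1 = 0, so n = 1.

1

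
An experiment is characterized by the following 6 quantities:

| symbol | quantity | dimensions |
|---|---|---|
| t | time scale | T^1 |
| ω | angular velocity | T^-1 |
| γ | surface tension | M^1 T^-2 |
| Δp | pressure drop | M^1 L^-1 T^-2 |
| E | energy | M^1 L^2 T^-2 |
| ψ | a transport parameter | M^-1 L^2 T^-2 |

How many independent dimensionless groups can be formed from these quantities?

3

There are 6 variables and 3 base dimensions (M, L, T).
The dimension matrix has rank 3.
Independent dimensionless groups: 6 − 3 = 3.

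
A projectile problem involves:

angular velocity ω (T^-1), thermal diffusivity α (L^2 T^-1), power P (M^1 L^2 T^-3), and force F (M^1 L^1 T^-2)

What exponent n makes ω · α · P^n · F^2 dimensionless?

-2

Balance the M exponent: (1)·n from P, plus (0) + (0) + 2·(1) = 2 from the rest, must sum to zero.
n + 2 = 0, so n = -2.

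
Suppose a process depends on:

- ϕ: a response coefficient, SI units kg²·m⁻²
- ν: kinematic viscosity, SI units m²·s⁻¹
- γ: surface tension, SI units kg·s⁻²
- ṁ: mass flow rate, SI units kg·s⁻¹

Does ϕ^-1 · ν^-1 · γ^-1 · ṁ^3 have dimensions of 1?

Sum the exponent of each base dimension across the product:
  M: −[ϕ]_M − [ν]_M − [γ]_M + 3·[ṁ]_M = −(2) − (0) − (1) + 3·(1) = 0
  L: −[ϕ]_L − [ν]_L − [γ]_L + 3·[ṁ]_L = −(-2) − (2) − (0) + 3·(0) = 0
  T: −[ϕ]_T − [ν]_T − [γ]_T + 3·[ṁ]_T = −(0) − (-1) − (-2) + 3·(-1) = 0
All base exponents vanish — dimensionless.

yes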